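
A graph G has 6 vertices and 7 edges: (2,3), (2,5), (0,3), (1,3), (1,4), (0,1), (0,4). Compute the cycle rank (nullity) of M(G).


Cycle rank (nullity) = |E| - r(M) = |E| - (|V| - c).
|E| = 7, |V| = 6, c = 1.
Nullity = 7 - (6 - 1) = 7 - 5 = 2.

2


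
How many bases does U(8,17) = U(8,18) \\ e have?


Deleting e from U(8,18) gives U(8,17) since n > r.
Bases of U(8,17) = C(17,8) = 17! / (8! * 9!) = 24310.

24310


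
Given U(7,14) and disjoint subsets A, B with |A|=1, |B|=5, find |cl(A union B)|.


|A union B| = 1 + 5 = 6 (disjoint).
In U(7,14), cl(S) = S if |S| < 7, else cl(S) = E.
Since 6 < 7, cl(A union B) = A union B.
|cl(A union B)| = 6.

6


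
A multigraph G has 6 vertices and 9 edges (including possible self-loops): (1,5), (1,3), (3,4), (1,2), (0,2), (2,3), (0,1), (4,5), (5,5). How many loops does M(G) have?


In a graphic matroid, a loop is a self-loop edge (u,u) with rank 0.
Examining all 9 edges for self-loops...
Self-loops found: (5,5)
Number of loops = 1.

1


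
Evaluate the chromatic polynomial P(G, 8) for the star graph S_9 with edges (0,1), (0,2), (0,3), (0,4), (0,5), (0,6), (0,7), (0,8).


P(tree, k) = k * (k-1)^(8) for any tree on 9 vertices.
P(8) = 8 * 7^8 = 8 * 5764801 = 46118408.

46118408


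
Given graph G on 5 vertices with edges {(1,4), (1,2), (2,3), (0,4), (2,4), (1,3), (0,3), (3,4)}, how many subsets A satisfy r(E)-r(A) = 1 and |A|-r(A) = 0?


R(x,y) = sum over A in 2^E of x^(r(E)-r(A)) * y^(|A|-r(A)).
G has 5 vertices, 8 edges. r(E) = 4.
Enumerate all 2^8 = 256 subsets.
Count subsets with r(E)-r(A)=1 and |A|-r(A)=0: 51.

51


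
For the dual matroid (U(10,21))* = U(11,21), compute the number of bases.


The dual of U(r,n) is U(n-r, n) = U(11,21).
Bases of U(11,21) are all (11)-element subsets.
|B(M*)| = (21 choose 11) = 352716.

352716


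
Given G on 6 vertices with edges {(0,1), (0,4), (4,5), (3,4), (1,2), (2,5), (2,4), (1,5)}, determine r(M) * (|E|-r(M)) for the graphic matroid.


r(M) = |V| - c = 6 - 1 = 5.
nullity = |E| - r(M) = 8 - 5 = 3.
Product = 5 * 3 = 15.

15


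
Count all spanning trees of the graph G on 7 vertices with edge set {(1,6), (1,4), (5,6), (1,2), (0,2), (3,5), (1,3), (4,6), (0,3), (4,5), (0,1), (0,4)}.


By Kirchhoff's matrix tree theorem, the number of spanning trees equals
the determinant of any cofactor of the Laplacian matrix L.
G has 7 vertices and 12 edges.
Computing the (6 x 6) cofactor determinant gives 321.

321


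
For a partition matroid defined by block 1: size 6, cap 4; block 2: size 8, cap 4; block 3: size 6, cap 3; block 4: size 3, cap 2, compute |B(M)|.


A basis picks exactly ci elements from block i.
Number of bases = product of C(|Si|, ci).
= C(6,4) * C(8,4) * C(6,3) * C(3,2)
= 15 * 70 * 20 * 3
= 63000.

63000


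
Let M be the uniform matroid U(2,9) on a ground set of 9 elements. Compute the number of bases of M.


Bases of U(2,9) are all 2-element subsets of the 9-element ground set.
Number of bases = C(9,2).
C(9,2) = 9! / (2! * 7!) = 36.

36


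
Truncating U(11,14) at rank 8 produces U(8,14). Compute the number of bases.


Truncating U(11,14) to rank 8 gives U(8,14).
Bases of U(8,14) are all 8-element subsets of 14 elements.
Number of bases = C(14,8) = 14! / (8! * 6!) = 3003.

3003


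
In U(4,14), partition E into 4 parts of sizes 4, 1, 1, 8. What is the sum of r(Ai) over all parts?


r(Ai) = min(|Ai|, 4) for each part.
Sum = min(4,4) + min(1,4) + min(1,4) + min(8,4)
    = 4 + 1 + 1 + 4
    = 10.

10


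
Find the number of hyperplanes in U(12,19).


Hyperplanes of U(12,19) are flats of rank 11.
In a uniform matroid, these are exactly the (11)-element subsets.
Count = C(19,11) = 19! / (11! * 8!) = 75582.

75582


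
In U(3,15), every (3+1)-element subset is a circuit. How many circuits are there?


In U(3,15), circuits are the (4)-element subsets.
Any set of 4 elements is dependent, and removing any one element gives
an independent set of size 3, so it is a minimal dependent set.
Number of circuits = (15 choose 4) = 1365.

1365


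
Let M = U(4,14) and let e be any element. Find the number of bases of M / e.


Contracting e from U(4,14) gives U(3,13).
Bases of U(3,13) = C(13,3) = 13! / (3! * 10!) = 286.

286


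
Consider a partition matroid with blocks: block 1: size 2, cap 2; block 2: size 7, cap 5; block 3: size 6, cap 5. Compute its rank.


Rank of a partition matroid = sum of min(|Si|, ci) for each block.
= min(2,2) + min(7,5) + min(6,5)
= 2 + 5 + 5
= 12.

12


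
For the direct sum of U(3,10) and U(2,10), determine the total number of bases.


Bases of a direct sum M1 + M2: |B| = |B(M1)| * |B(M2)|.
|B(U(3,10))| = C(10,3) = 120.
|B(U(2,10))| = C(10,2) = 45.
Total bases = 120 * 45 = 5400.

5400


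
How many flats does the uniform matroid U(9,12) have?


Flats of U(9,12): every subset of size < 9 is a flat, plus E itself.
Count = (12 choose 0) + (12 choose 1) + (12 choose 2) + (12 choose 3) + (12 choose 4) + (12 choose 5) + (12 choose 6) + (12 choose 7) + (12 choose 8) + 1
     = 1 + 12 + 66 + 220 + 495 + 792 + 924 + 792 + 495 + 1
     = 3798.

3798


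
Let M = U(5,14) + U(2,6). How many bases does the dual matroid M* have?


(M1+M2)* = M1* + M2*.
M1* = U(9,14), bases: C(14,9) = 2002.
M2* = U(4,6), bases: C(6,4) = 15.
|B(M*)| = 2002 * 15 = 30030.

30030


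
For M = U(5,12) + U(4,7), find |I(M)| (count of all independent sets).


For a direct sum, |I(M1+M2)| = |I(M1)| * |I(M2)|.
|I(U(5,12))| = sum C(12,k) for k=0..5 = 1586.
|I(U(4,7))| = sum C(7,k) for k=0..4 = 99.
Total = 1586 * 99 = 157014.

157014


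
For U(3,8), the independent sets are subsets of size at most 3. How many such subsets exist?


Independent sets of U(3,8) are all subsets of size <= 3.
Count = (8 choose 0) + (8 choose 1) + (8 choose 2) + (8 choose 3)
     = 1 + 8 + 28 + 56
     = 93.

93


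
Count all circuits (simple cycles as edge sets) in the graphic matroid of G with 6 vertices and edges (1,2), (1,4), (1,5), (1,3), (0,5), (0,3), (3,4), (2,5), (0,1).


A circuit in a graphic matroid = edge set of a simple cycle.
G has 6 vertices and 9 edges.
Enumerating all minimal edge subsets forming cycles...
Total circuits found: 10.

10


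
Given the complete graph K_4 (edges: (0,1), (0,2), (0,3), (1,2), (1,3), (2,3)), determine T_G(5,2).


T(K_4; x,y) = x^3 + 3x^2 + 4xy + 2x + y^3 + 3y^2 + 2y.
Substituting x=5, y=2:
= 125 + 75 + 40 + 10 + 8 + 12 + 4
= 274.

274


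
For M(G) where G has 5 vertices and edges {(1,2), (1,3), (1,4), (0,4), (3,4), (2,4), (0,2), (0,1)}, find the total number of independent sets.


An independent set in a graphic matroid is an acyclic edge subset.
G has 5 vertices and 8 edges.
Enumerate all 2^8 = 256 subsets, checking for acyclicity.
Total independent sets = 128.

128


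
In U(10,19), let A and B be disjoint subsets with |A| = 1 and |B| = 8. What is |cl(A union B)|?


|A union B| = 1 + 8 = 9 (disjoint).
In U(10,19), cl(S) = S if |S| < 10, else cl(S) = E.
Since 9 < 10, cl(A union B) = A union B.
|cl(A union B)| = 9.

9


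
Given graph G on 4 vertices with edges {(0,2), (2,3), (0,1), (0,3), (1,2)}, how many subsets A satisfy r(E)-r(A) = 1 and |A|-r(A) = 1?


R(x,y) = sum over A in 2^E of x^(r(E)-r(A)) * y^(|A|-r(A)).
G has 4 vertices, 5 edges. r(E) = 3.
Enumerate all 2^5 = 32 subsets.
Count subsets with r(E)-r(A)=1 and |A|-r(A)=1: 2.

2


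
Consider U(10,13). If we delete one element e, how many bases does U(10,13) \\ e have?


Deleting e from U(10,13) gives U(10,12) since n > r.
Bases of U(10,12) = (12 choose 10) = 66.

66


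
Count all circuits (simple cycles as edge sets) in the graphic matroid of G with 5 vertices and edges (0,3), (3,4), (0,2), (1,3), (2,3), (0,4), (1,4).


A circuit in a graphic matroid = edge set of a simple cycle.
G has 5 vertices and 7 edges.
Enumerating all minimal edge subsets forming cycles...
Total circuits found: 6.

6


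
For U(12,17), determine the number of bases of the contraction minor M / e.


Contracting e from U(12,17) gives U(11,16).
Bases of U(11,16) = (16 choose 11) = 4368.

4368


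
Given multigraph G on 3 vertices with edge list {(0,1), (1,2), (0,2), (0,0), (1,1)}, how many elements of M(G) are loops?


In a graphic matroid, a loop is a self-loop edge (u,u) with rank 0.
Examining all 5 edges for self-loops...
Self-loops found: (0,0), (1,1)
Number of loops = 2.

2


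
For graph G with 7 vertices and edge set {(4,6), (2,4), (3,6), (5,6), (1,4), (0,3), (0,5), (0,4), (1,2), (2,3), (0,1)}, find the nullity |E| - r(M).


Cycle rank (nullity) = |E| - r(M) = |E| - (|V| - c).
|E| = 11, |V| = 7, c = 1.
Nullity = 11 - (7 - 1) = 11 - 6 = 5.

5


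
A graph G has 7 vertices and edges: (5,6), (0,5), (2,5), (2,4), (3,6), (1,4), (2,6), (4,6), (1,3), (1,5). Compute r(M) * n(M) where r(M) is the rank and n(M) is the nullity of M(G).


r(M) = |V| - c = 7 - 1 = 6.
nullity = |E| - r(M) = 10 - 6 = 4.
Product = 6 * 4 = 24.

24


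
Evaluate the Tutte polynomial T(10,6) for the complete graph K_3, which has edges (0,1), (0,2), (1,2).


T(K_3; x,y) = x^2 + x + y.
T(10,6) = 100 + 10 + 6 = 116.

116


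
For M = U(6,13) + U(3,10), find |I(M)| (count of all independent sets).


For a direct sum, |I(M1+M2)| = |I(M1)| * |I(M2)|.
|I(U(6,13))| = sum C(13,k) for k=0..6 = 4096.
|I(U(3,10))| = sum C(10,k) for k=0..3 = 176.
Total = 4096 * 176 = 720896.

720896


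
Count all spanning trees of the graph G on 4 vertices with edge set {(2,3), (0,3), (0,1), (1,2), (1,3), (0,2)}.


By Kirchhoff's matrix tree theorem, the number of spanning trees equals
the determinant of any cofactor of the Laplacian matrix L.
G has 4 vertices and 6 edges.
Computing the (3 x 3) cofactor determinant gives 16.

16


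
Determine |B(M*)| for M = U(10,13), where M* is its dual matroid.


The dual of U(r,n) is U(n-r, n) = U(3,13).
Bases of U(3,13) are all (3)-element subsets.
|B(M*)| = (13 choose 3) = 286.

286


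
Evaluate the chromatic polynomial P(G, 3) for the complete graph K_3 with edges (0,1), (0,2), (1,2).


P(K_3, k) = k(k-1)(k-2)...(k-2).
P(3) = (3) * (2) * (1) = 6.

6


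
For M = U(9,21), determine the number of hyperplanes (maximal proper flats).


Hyperplanes of U(9,21) are flats of rank 8.
In a uniform matroid, these are exactly the (8)-element subsets.
Count = C(21,8) = 21! / (8! * 13!) = 203490.

203490


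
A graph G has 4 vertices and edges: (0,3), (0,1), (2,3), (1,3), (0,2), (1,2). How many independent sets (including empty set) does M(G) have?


An independent set in a graphic matroid is an acyclic edge subset.
G has 4 vertices and 6 edges.
Enumerate all 2^6 = 64 subsets, checking for acyclicity.
Total independent sets = 38.

38


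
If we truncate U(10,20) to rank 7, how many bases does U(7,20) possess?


Truncating U(10,20) to rank 7 gives U(7,20).
Bases of U(7,20) are all 7-element subsets of 20 elements.
Number of bases = C(20,7) = 20! / (7! * 13!) = 77520.

77520


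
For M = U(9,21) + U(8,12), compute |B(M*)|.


(M1+M2)* = M1* + M2*.
M1* = U(12,21), bases: C(21,12) = 293930.
M2* = U(4,12), bases: C(12,4) = 495.
|B(M*)| = 293930 * 495 = 145495350.

145495350


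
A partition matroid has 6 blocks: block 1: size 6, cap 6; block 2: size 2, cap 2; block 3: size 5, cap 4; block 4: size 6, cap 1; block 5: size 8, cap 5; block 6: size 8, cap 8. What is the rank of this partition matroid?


Rank of a partition matroid = sum of min(|Si|, ci) for each block.
= min(6,6) + min(2,2) + min(5,4) + min(6,1) + min(8,5) + min(8,8)
= 6 + 2 + 4 + 1 + 5 + 8
= 26.

26


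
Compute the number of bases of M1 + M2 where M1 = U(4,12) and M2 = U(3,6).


Bases of a direct sum M1 + M2: |B| = |B(M1)| * |B(M2)|.
|B(U(4,12))| = C(12,4) = 495.
|B(U(3,6))| = C(6,3) = 20.
Total bases = 495 * 20 = 9900.

9900


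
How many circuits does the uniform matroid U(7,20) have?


In U(7,20), circuits are the (8)-element subsets.
Any set of 8 elements is dependent, and removing any one element gives
an independent set of size 7, so it is a minimal dependent set.
Number of circuits = (20 choose 8) = 125970.

125970


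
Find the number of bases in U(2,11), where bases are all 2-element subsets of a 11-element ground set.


Bases of U(2,11) are all 2-element subsets of the 11-element ground set.
Number of bases = C(11,2).
C(11,2) = (11 * 10) / (1 * 2) = 55.

55


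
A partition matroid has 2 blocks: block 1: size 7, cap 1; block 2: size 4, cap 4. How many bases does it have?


A basis picks exactly ci elements from block i.
Number of bases = product of C(|Si|, ci).
= C(7,1) * C(4,4)
= 7 * 1
= 7.

7


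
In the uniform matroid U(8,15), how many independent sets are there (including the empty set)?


Independent sets of U(8,15) are all subsets of size <= 8.
Count = C(15,0) + C(15,1) + C(15,2) + C(15,3) + C(15,4) + C(15,5) + C(15,6) + C(15,7) + C(15,8)
     = 1 + 15 + 105 + 455 + 1365 + 3003 + 5005 + 6435 + 6435
     = 22819.

22819


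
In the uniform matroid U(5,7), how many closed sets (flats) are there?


Flats of U(5,7): every subset of size < 5 is a flat, plus E itself.
Count = (7 choose 0) + (7 choose 1) + (7 choose 2) + (7 choose 3) + (7 choose 4) + 1
     = 1 + 7 + 21 + 35 + 35 + 1
     = 100.

100


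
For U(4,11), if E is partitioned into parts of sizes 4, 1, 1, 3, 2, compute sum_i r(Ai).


r(Ai) = min(|Ai|, 4) for each part.
Sum = min(4,4) + min(1,4) + min(1,4) + min(3,4) + min(2,4)
    = 4 + 1 + 1 + 3 + 2
    = 11.

11


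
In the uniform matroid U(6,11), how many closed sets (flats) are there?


Flats of U(6,11): every subset of size < 6 is a flat, plus E itself.
Count = C(11,0) + C(11,1) + C(11,2) + C(11,3) + C(11,4) + C(11,5) + 1
     = 1 + 11 + 55 + 165 + 330 + 462 + 1
     = 1025.

1025


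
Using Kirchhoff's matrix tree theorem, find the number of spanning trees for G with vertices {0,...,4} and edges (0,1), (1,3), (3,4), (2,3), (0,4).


By Kirchhoff's matrix tree theorem, the number of spanning trees equals
the determinant of any cofactor of the Laplacian matrix L.
G has 5 vertices and 5 edges.
Computing the (4 x 4) cofactor determinant gives 4.

4


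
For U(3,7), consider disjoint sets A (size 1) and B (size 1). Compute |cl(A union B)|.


|A union B| = 1 + 1 = 2 (disjoint).
In U(3,7), cl(S) = S if |S| < 3, else cl(S) = E.
Since 2 < 3, cl(A union B) = A union B.
|cl(A union B)| = 2.

2


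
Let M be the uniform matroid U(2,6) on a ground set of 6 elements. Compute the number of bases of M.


Bases of U(2,6) are all 2-element subsets of the 6-element ground set.
Number of bases = C(6,2).
C(6,2) = (6 * 5) / (1 * 2) = 15.

15


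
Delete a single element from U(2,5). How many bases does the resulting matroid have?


Deleting e from U(2,5) gives U(2,4) since n > r.
Bases of U(2,4) = (4 choose 2) = 6.

6


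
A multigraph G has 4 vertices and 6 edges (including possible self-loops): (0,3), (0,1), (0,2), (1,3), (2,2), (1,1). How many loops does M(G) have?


In a graphic matroid, a loop is a self-loop edge (u,u) with rank 0.
Examining all 6 edges for self-loops...
Self-loops found: (2,2), (1,1)
Number of loops = 2.

2


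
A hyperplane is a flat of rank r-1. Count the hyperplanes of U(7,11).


Hyperplanes of U(7,11) are flats of rank 6.
In a uniform matroid, these are exactly the (6)-element subsets.
Count = (11 choose 6) = 462.

462


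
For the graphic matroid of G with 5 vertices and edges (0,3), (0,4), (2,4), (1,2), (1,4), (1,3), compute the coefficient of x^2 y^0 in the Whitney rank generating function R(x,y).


R(x,y) = sum over A in 2^E of x^(r(E)-r(A)) * y^(|A|-r(A)).
G has 5 vertices, 6 edges. r(E) = 4.
Enumerate all 2^6 = 64 subsets.
Count subsets with r(E)-r(A)=2 and |A|-r(A)=0: 15.

15


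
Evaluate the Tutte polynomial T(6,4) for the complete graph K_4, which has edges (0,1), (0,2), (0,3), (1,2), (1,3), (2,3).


T(K_4; x,y) = x^3 + 3x^2 + 4xy + 2x + y^3 + 3y^2 + 2y.
Substituting x=6, y=4:
= 216 + 108 + 96 + 12 + 64 + 48 + 8
= 552.

552


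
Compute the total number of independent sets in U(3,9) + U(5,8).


For a direct sum, |I(M1+M2)| = |I(M1)| * |I(M2)|.
|I(U(3,9))| = sum C(9,k) for k=0..3 = 130.
|I(U(5,8))| = sum C(8,k) for k=0..5 = 219.
Total = 130 * 219 = 28470.

28470


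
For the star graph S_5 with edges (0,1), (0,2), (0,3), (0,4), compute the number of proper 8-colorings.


P(tree, k) = k * (k-1)^(4) for any tree on 5 vertices.
P(8) = 8 * 7^4 = 8 * 2401 = 19208.

19208


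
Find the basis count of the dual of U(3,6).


The dual of U(r,n) is U(n-r, n) = U(3,6).
Bases of U(3,6) are all (3)-element subsets.
|B(M*)| = C(6,3) = 6! / (3! * 3!) = 20.

20


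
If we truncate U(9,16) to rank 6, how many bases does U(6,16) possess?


Truncating U(9,16) to rank 6 gives U(6,16).
Bases of U(6,16) are all 6-element subsets of 16 elements.
Number of bases = C(16,6) = 8008.

8008


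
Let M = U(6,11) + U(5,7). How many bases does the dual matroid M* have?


(M1+M2)* = M1* + M2*.
M1* = U(5,11), bases: C(11,5) = 462.
M2* = U(2,7), bases: C(7,2) = 21.
|B(M*)| = 462 * 21 = 9702.

9702


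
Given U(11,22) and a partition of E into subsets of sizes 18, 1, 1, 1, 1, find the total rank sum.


r(Ai) = min(|Ai|, 11) for each part.
Sum = min(18,11) + min(1,11) + min(1,11) + min(1,11) + min(1,11)
    = 11 + 1 + 1 + 1 + 1
    = 15.

15


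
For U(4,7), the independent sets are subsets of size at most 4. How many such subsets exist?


Independent sets of U(4,7) are all subsets of size <= 4.
Count = C(7,0) + C(7,1) + C(7,2) + C(7,3) + C(7,4)
     = 1 + 7 + 21 + 35 + 35
     = 99.

99


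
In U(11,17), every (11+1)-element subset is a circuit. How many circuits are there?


In U(11,17), circuits are the (12)-element subsets.
Any set of 12 elements is dependent, and removing any one element gives
an independent set of size 11, so it is a minimal dependent set.
Number of circuits = C(17,12) = 6188.

6188


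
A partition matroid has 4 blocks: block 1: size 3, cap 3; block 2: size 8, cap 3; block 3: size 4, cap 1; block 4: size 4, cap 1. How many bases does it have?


A basis picks exactly ci elements from block i.
Number of bases = product of C(|Si|, ci).
= C(3,3) * C(8,3) * C(4,1) * C(4,1)
= 1 * 56 * 4 * 4
= 896.

896


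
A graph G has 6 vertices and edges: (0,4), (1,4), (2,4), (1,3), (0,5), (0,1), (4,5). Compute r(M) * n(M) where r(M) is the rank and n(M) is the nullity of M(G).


r(M) = |V| - c = 6 - 1 = 5.
nullity = |E| - r(M) = 7 - 5 = 2.
Product = 5 * 2 = 10.

10


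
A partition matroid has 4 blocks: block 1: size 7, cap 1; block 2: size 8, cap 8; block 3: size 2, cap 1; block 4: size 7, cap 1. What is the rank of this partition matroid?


Rank of a partition matroid = sum of min(|Si|, ci) for each block.
= min(7,1) + min(8,8) + min(2,1) + min(7,1)
= 1 + 8 + 1 + 1
= 11.

11


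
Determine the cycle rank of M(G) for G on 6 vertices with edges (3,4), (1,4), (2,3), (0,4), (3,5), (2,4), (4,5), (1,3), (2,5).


Cycle rank (nullity) = |E| - r(M) = |E| - (|V| - c).
|E| = 9, |V| = 6, c = 1.
Nullity = 9 - (6 - 1) = 9 - 5 = 4.

4


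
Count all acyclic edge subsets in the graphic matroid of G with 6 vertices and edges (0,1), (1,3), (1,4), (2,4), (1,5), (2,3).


An independent set in a graphic matroid is an acyclic edge subset.
G has 6 vertices and 6 edges.
Enumerate all 2^6 = 64 subsets, checking for acyclicity.
Total independent sets = 60.

60


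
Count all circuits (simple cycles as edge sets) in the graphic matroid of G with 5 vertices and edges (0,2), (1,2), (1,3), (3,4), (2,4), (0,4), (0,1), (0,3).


A circuit in a graphic matroid = edge set of a simple cycle.
G has 5 vertices and 8 edges.
Enumerating all minimal edge subsets forming cycles...
Total circuits found: 13.

13


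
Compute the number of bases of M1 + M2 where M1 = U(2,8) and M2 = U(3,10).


Bases of a direct sum M1 + M2: |B| = |B(M1)| * |B(M2)|.
|B(U(2,8))| = C(8,2) = 28.
|B(U(3,10))| = C(10,3) = 120.
Total bases = 28 * 120 = 3360.

3360


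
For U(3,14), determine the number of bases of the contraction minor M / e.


Contracting e from U(3,14) gives U(2,13).
Bases of U(2,13) = (13 choose 2) = 78.

78


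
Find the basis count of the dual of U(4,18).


The dual of U(r,n) is U(n-r, n) = U(14,18).
Bases of U(14,18) are all (14)-element subsets.
|B(M*)| = (18 choose 14) = 3060.

3060


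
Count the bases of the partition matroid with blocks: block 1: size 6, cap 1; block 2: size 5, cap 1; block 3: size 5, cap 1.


A basis picks exactly ci elements from block i.
Number of bases = product of C(|Si|, ci).
= C(6,1) * C(5,1) * C(5,1)
= 6 * 5 * 5
= 150.

150


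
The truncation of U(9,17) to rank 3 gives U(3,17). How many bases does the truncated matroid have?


Truncating U(9,17) to rank 3 gives U(3,17).
Bases of U(3,17) are all 3-element subsets of 17 elements.
Number of bases = (17 choose 3) = 680.

680


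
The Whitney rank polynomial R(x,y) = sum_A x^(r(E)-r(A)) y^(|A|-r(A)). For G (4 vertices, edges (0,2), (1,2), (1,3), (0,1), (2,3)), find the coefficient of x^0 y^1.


R(x,y) = sum over A in 2^E of x^(r(E)-r(A)) * y^(|A|-r(A)).
G has 4 vertices, 5 edges. r(E) = 3.
Enumerate all 2^5 = 32 subsets.
Count subsets with r(E)-r(A)=0 and |A|-r(A)=1: 5.

5


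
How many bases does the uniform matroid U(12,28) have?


Bases of U(12,28) are all 12-element subsets of the 28-element ground set.
Number of bases = C(28,12).
(28 choose 12) = 30421755.

30421755


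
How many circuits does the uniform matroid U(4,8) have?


In U(4,8), circuits are the (5)-element subsets.
Any set of 5 elements is dependent, and removing any one element gives
an independent set of size 4, so it is a minimal dependent set.
Number of circuits = (8 choose 5) = 56.

56


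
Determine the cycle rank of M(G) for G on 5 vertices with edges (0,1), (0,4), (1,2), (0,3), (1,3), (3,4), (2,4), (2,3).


Cycle rank (nullity) = |E| - r(M) = |E| - (|V| - c).
|E| = 8, |V| = 5, c = 1.
Nullity = 8 - (5 - 1) = 8 - 4 = 4.

4


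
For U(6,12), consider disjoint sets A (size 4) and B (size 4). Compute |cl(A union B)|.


|A union B| = 4 + 4 = 8 (disjoint).
In U(6,12), cl(S) = S if |S| < 6, else cl(S) = E.
Since 8 >= 6, cl(A union B) = E.
|cl(A union B)| = 12.

12


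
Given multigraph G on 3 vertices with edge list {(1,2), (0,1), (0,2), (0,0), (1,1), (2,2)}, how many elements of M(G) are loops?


In a graphic matroid, a loop is a self-loop edge (u,u) with rank 0.
Examining all 6 edges for self-loops...
Self-loops found: (0,0), (1,1), (2,2)
Number of loops = 3.

3


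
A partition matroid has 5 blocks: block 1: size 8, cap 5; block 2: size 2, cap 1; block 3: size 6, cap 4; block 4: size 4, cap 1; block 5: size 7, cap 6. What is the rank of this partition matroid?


Rank of a partition matroid = sum of min(|Si|, ci) for each block.
= min(8,5) + min(2,1) + min(6,4) + min(4,1) + min(7,6)
= 5 + 1 + 4 + 1 + 6
= 17.

17


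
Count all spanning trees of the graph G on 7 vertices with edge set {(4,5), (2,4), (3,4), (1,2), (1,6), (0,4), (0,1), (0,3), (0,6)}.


By Kirchhoff's matrix tree theorem, the number of spanning trees equals
the determinant of any cofactor of the Laplacian matrix L.
G has 7 vertices and 9 edges.
Computing the (6 x 6) cofactor determinant gives 30.

30


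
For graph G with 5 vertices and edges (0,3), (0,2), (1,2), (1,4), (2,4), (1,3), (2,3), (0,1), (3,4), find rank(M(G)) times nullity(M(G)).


r(M) = |V| - c = 5 - 1 = 4.
nullity = |E| - r(M) = 9 - 4 = 5.
Product = 4 * 5 = 20.

20


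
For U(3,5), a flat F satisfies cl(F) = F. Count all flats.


Flats of U(3,5): every subset of size < 3 is a flat, plus E itself.
Count = C(5,0) + C(5,1) + C(5,2) + 1
     = 1 + 5 + 10 + 1
     = 17.

17


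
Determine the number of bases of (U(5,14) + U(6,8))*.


(M1+M2)* = M1* + M2*.
M1* = U(9,14), bases: C(14,9) = 2002.
M2* = U(2,8), bases: C(8,2) = 28.
|B(M*)| = 2002 * 28 = 56056.

56056


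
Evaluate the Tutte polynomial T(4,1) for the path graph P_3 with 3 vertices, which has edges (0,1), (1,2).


A path on 3 vertices is a tree with 2 edges.
T(x,y) = x^(2) for any tree.
T(4,1) = 4^2 = 16.

16


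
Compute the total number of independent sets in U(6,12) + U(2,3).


For a direct sum, |I(M1+M2)| = |I(M1)| * |I(M2)|.
|I(U(6,12))| = sum C(12,k) for k=0..6 = 2510.
|I(U(2,3))| = sum C(3,k) for k=0..2 = 7.
Total = 2510 * 7 = 17570.

17570


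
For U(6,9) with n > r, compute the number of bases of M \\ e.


Deleting e from U(6,9) gives U(6,8) since n > r.
Bases of U(6,8) = C(8,6) = 28.

28


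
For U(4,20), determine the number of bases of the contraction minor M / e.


Contracting e from U(4,20) gives U(3,19).
Bases of U(3,19) = C(19,3) = 19! / (3! * 16!) = 969.

969


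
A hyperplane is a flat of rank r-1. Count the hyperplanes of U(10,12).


Hyperplanes of U(10,12) are flats of rank 9.
In a uniform matroid, these are exactly the (9)-element subsets.
Count = C(12,9) = 12! / (9! * 3!) = 220.

220


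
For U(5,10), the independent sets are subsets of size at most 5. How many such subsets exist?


Independent sets of U(5,10) are all subsets of size <= 5.
Count = (10 choose 0) + (10 choose 1) + (10 choose 2) + (10 choose 3) + (10 choose 4) + (10 choose 5)
     = 1 + 10 + 45 + 120 + 210 + 252
     = 638.

638


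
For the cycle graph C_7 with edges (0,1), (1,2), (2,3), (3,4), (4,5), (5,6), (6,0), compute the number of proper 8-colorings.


P(C_7, k) = (k-1)^7 + (-1)^7*(k-1).
P(8) = (7)^7 - 7
= 823543 - 7 = 823536.

823536


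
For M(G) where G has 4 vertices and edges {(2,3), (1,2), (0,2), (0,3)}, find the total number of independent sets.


An independent set in a graphic matroid is an acyclic edge subset.
G has 4 vertices and 4 edges.
Enumerate all 2^4 = 16 subsets, checking for acyclicity.
Total independent sets = 14.

14


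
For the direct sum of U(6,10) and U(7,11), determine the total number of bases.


Bases of a direct sum M1 + M2: |B| = |B(M1)| * |B(M2)|.
|B(U(6,10))| = C(10,6) = 210.
|B(U(7,11))| = C(11,7) = 330.
Total bases = 210 * 330 = 69300.

69300


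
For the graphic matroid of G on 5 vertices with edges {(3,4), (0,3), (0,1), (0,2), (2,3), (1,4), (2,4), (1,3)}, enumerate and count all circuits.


A circuit in a graphic matroid = edge set of a simple cycle.
G has 5 vertices and 8 edges.
Enumerating all minimal edge subsets forming cycles...
Total circuits found: 13.

13


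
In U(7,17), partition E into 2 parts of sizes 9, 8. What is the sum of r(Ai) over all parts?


r(Ai) = min(|Ai|, 7) for each part.
Sum = min(9,7) + min(8,7)
    = 7 + 7
    = 14.

14


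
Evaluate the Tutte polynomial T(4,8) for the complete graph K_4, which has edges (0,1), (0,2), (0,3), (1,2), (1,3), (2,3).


T(K_4; x,y) = x^3 + 3x^2 + 4xy + 2x + y^3 + 3y^2 + 2y.
Substituting x=4, y=8:
= 64 + 48 + 128 + 8 + 512 + 192 + 16
= 968.

968


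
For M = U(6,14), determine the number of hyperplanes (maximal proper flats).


Hyperplanes of U(6,14) are flats of rank 5.
In a uniform matroid, these are exactly the (5)-element subsets.
Count = (14 choose 5) = 2002.

2002


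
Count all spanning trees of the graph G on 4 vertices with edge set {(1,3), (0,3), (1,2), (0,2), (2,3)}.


By Kirchhoff's matrix tree theorem, the number of spanning trees equals
the determinant of any cofactor of the Laplacian matrix L.
G has 4 vertices and 5 edges.
Computing the (3 x 3) cofactor determinant gives 8.

8


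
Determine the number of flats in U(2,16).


Flats of U(2,16): every subset of size < 2 is a flat, plus E itself.
Count = C(16,0) + C(16,1) + 1
     = 1 + 16 + 1
     = 18.

18


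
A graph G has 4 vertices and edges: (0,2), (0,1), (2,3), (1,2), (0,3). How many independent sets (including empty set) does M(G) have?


An independent set in a graphic matroid is an acyclic edge subset.
G has 4 vertices and 5 edges.
Enumerate all 2^5 = 32 subsets, checking for acyclicity.
Total independent sets = 24.

24


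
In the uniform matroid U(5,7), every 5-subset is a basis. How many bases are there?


Bases of U(5,7) are all 5-element subsets of the 7-element ground set.
Number of bases = C(7,5).
C(7,5) = 7! / (5! * 2!) = 21.

21


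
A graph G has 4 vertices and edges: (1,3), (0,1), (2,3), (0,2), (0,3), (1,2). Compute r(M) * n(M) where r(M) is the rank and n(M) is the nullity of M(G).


r(M) = |V| - c = 4 - 1 = 3.
nullity = |E| - r(M) = 6 - 3 = 3.
Product = 3 * 3 = 9.

9


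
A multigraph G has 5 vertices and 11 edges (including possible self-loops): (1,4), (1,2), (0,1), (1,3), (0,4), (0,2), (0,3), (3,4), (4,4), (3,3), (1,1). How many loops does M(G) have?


In a graphic matroid, a loop is a self-loop edge (u,u) with rank 0.
Examining all 11 edges for self-loops...
Self-loops found: (4,4), (3,3), (1,1)
Number of loops = 3.

3


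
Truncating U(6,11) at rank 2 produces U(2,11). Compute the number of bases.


Truncating U(6,11) to rank 2 gives U(2,11).
Bases of U(2,11) are all 2-element subsets of 11 elements.
Number of bases = C(11,2) = 11! / (2! * 9!) = 55.

55


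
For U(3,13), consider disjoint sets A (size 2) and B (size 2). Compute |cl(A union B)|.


|A union B| = 2 + 2 = 4 (disjoint).
In U(3,13), cl(S) = S if |S| < 3, else cl(S) = E.
Since 4 >= 3, cl(A union B) = E.
|cl(A union B)| = 13.

13


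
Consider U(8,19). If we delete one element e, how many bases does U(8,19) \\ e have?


Deleting e from U(8,19) gives U(8,18) since n > r.
Bases of U(8,18) = C(18,8) = 43758.

43758


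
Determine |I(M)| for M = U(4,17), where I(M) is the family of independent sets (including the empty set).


Independent sets of U(4,17) are all subsets of size <= 4.
Count = (17 choose 0) + (17 choose 1) + (17 choose 2) + (17 choose 3) + (17 choose 4)
     = 1 + 17 + 136 + 680 + 2380
     = 3214.

3214


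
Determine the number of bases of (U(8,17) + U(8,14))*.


(M1+M2)* = M1* + M2*.
M1* = U(9,17), bases: C(17,9) = 24310.
M2* = U(6,14), bases: C(14,6) = 3003.
|B(M*)| = 24310 * 3003 = 73002930.

73002930


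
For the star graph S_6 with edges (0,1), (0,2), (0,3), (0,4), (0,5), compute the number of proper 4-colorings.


P(tree, k) = k * (k-1)^(5) for any tree on 6 vertices.
P(4) = 4 * 3^5 = 4 * 243 = 972.

972


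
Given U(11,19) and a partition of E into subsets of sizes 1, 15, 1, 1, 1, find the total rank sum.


r(Ai) = min(|Ai|, 11) for each part.
Sum = min(1,11) + min(15,11) + min(1,11) + min(1,11) + min(1,11)
    = 1 + 11 + 1 + 1 + 1
    = 15.

15


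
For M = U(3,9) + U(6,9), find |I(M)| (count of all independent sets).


For a direct sum, |I(M1+M2)| = |I(M1)| * |I(M2)|.
|I(U(3,9))| = sum C(9,k) for k=0..3 = 130.
|I(U(6,9))| = sum C(9,k) for k=0..6 = 466.
Total = 130 * 466 = 60580.

60580


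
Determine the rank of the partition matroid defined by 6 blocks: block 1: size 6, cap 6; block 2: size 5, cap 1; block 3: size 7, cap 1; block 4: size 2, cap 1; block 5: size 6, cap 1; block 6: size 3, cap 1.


Rank of a partition matroid = sum of min(|Si|, ci) for each block.
= min(6,6) + min(5,1) + min(7,1) + min(2,1) + min(6,1) + min(3,1)
= 6 + 1 + 1 + 1 + 1 + 1
= 11.

11


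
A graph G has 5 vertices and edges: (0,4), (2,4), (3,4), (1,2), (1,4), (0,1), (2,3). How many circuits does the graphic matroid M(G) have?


A circuit in a graphic matroid = edge set of a simple cycle.
G has 5 vertices and 7 edges.
Enumerating all minimal edge subsets forming cycles...
Total circuits found: 6.

6


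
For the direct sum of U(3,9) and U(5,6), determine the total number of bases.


Bases of a direct sum M1 + M2: |B| = |B(M1)| * |B(M2)|.
|B(U(3,9))| = C(9,3) = 84.
|B(U(5,6))| = C(6,5) = 6.
Total bases = 84 * 6 = 504.

504


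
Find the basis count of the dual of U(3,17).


The dual of U(r,n) is U(n-r, n) = U(14,17).
Bases of U(14,17) are all (14)-element subsets.
|B(M*)| = C(17,14) = 17! / (14! * 3!) = 680.

680


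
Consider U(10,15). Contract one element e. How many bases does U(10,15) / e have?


Contracting e from U(10,15) gives U(9,14).
Bases of U(9,14) = (14 choose 9) = 2002.

2002


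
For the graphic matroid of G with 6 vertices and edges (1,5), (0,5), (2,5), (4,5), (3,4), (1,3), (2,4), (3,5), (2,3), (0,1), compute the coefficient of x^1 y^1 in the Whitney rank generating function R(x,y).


R(x,y) = sum over A in 2^E of x^(r(E)-r(A)) * y^(|A|-r(A)).
G has 6 vertices, 10 edges. r(E) = 5.
Enumerate all 2^10 = 1024 subsets.
Count subsets with r(E)-r(A)=1 and |A|-r(A)=1: 139.

139


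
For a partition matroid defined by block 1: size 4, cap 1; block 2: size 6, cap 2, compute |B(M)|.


A basis picks exactly ci elements from block i.
Number of bases = product of C(|Si|, ci).
= C(4,1) * C(6,2)
= 4 * 15
= 60.

60


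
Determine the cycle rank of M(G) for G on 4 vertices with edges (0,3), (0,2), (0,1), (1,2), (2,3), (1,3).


Cycle rank (nullity) = |E| - r(M) = |E| - (|V| - c).
|E| = 6, |V| = 4, c = 1.
Nullity = 6 - (4 - 1) = 6 - 3 = 3.

3


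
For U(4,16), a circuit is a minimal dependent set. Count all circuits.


In U(4,16), circuits are the (5)-element subsets.
Any set of 5 elements is dependent, and removing any one element gives
an independent set of size 4, so it is a minimal dependent set.
Number of circuits = C(16,5) = 16! / (5! * 11!) = 4368.

4368


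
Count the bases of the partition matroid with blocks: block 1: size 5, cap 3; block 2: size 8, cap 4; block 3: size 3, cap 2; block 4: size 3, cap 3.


A basis picks exactly ci elements from block i.
Number of bases = product of C(|Si|, ci).
= C(5,3) * C(8,4) * C(3,2) * C(3,3)
= 10 * 70 * 3 * 1
= 2100.

2100


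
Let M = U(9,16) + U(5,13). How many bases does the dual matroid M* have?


(M1+M2)* = M1* + M2*.
M1* = U(7,16), bases: C(16,7) = 11440.
M2* = U(8,13), bases: C(13,8) = 1287.
|B(M*)| = 11440 * 1287 = 14723280.

14723280


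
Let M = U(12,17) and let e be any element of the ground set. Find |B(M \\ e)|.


Deleting e from U(12,17) gives U(12,16) since n > r.
Bases of U(12,16) = C(16,12) = 16! / (12! * 4!) = 1820.

1820


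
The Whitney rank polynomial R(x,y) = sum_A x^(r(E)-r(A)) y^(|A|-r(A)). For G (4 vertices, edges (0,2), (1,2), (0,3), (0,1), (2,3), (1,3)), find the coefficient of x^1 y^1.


R(x,y) = sum over A in 2^E of x^(r(E)-r(A)) * y^(|A|-r(A)).
G has 4 vertices, 6 edges. r(E) = 3.
Enumerate all 2^6 = 64 subsets.
Count subsets with r(E)-r(A)=1 and |A|-r(A)=1: 4.

4


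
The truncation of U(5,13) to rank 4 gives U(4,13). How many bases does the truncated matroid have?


Truncating U(5,13) to rank 4 gives U(4,13).
Bases of U(4,13) are all 4-element subsets of 13 elements.
Number of bases = (13 choose 4) = 715.

715


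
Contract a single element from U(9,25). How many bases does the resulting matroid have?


Contracting e from U(9,25) gives U(8,24).
Bases of U(8,24) = C(24,8) = 735471.

735471


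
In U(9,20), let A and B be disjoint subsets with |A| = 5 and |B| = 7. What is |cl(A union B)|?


|A union B| = 5 + 7 = 12 (disjoint).
In U(9,20), cl(S) = S if |S| < 9, else cl(S) = E.
Since 12 >= 9, cl(A union B) = E.
|cl(A union B)| = 20.

20


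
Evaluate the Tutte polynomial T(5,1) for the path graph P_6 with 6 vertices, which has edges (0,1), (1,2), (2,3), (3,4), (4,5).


A path on 6 vertices is a tree with 5 edges.
T(x,y) = x^(5) for any tree.
T(5,1) = 5^5 = 3125.

3125


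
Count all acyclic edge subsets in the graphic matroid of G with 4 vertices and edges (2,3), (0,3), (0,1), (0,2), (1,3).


An independent set in a graphic matroid is an acyclic edge subset.
G has 4 vertices and 5 edges.
Enumerate all 2^5 = 32 subsets, checking for acyclicity.
Total independent sets = 24.

24


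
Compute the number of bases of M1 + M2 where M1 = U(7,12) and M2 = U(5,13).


Bases of a direct sum M1 + M2: |B| = |B(M1)| * |B(M2)|.
|B(U(7,12))| = C(12,7) = 792.
|B(U(5,13))| = C(13,5) = 1287.
Total bases = 792 * 1287 = 1019304.

1019304


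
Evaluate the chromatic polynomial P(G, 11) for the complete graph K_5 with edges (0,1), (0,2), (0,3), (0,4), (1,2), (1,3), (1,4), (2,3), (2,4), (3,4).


P(K_5, k) = k(k-1)(k-2)...(k-4).
P(11) = (11) * (10) * (9) * (8) * (7) = 55440.

55440


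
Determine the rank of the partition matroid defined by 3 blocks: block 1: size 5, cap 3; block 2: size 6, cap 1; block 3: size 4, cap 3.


Rank of a partition matroid = sum of min(|Si|, ci) for each block.
= min(5,3) + min(6,1) + min(4,3)
= 3 + 1 + 3
= 7.

7


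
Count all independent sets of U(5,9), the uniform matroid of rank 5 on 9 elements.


Independent sets of U(5,9) are all subsets of size <= 5.
Count = (9 choose 0) + (9 choose 1) + (9 choose 2) + (9 choose 3) + (9 choose 4) + (9 choose 5)
     = 1 + 9 + 36 + 84 + 126 + 126
     = 382.

382


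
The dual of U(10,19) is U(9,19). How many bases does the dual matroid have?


The dual of U(r,n) is U(n-r, n) = U(9,19).
Bases of U(9,19) are all (9)-element subsets.
|B(M*)| = C(19,9) = 19! / (9! * 10!) = 92378.

92378


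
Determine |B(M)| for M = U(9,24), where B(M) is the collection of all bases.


Bases of U(9,24) are all 9-element subsets of the 24-element ground set.
Number of bases = C(24,9).
C(24,9) = 24! / (9! * 15!) = 1307504.

1307504


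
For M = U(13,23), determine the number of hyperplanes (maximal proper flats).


Hyperplanes of U(13,23) are flats of rank 12.
In a uniform matroid, these are exactly the (12)-element subsets.
Count = (23 choose 12) = 1352078.

1352078


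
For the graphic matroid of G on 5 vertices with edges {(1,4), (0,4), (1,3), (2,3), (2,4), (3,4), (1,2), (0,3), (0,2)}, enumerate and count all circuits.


A circuit in a graphic matroid = edge set of a simple cycle.
G has 5 vertices and 9 edges.
Enumerating all minimal edge subsets forming cycles...
Total circuits found: 22.

22


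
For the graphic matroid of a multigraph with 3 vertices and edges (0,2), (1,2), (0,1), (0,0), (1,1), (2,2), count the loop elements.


In a graphic matroid, a loop is a self-loop edge (u,u) with rank 0.
Examining all 6 edges for self-loops...
Self-loops found: (0,0), (1,1), (2,2)
Number of loops = 3.

3


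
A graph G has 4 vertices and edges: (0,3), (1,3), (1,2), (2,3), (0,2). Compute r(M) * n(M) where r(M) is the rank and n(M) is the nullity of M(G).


r(M) = |V| - c = 4 - 1 = 3.
nullity = |E| - r(M) = 5 - 3 = 2.
Product = 3 * 2 = 6.

6


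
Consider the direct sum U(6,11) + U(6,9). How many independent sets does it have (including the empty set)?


For a direct sum, |I(M1+M2)| = |I(M1)| * |I(M2)|.
|I(U(6,11))| = sum C(11,k) for k=0..6 = 1486.
|I(U(6,9))| = sum C(9,k) for k=0..6 = 466.
Total = 1486 * 466 = 692476.

692476


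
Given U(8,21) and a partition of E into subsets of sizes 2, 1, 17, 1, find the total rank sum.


r(Ai) = min(|Ai|, 8) for each part.
Sum = min(2,8) + min(1,8) + min(17,8) + min(1,8)
    = 2 + 1 + 8 + 1
    = 12.

12


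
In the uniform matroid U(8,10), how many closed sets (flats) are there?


Flats of U(8,10): every subset of size < 8 is a flat, plus E itself.
Count = C(10,0) + C(10,1) + C(10,2) + C(10,3) + C(10,4) + C(10,5) + C(10,6) + C(10,7) + 1
     = 1 + 10 + 45 + 120 + 210 + 252 + 210 + 120 + 1
     = 969.

969


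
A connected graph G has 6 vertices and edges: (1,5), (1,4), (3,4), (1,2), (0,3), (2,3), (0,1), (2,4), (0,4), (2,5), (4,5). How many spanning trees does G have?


By Kirchhoff's matrix tree theorem, the number of spanning trees equals
the determinant of any cofactor of the Laplacian matrix L.
G has 6 vertices and 11 edges.
Computing the (5 x 5) cofactor determinant gives 209.

209


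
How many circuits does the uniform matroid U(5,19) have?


In U(5,19), circuits are the (6)-element subsets.
Any set of 6 elements is dependent, and removing any one element gives
an independent set of size 5, so it is a minimal dependent set.
Number of circuits = C(19,6) = 19! / (6! * 13!) = 27132.

27132
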